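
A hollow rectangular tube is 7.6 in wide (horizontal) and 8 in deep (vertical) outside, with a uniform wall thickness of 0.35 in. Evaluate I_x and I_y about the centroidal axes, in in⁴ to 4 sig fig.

I_x ≈ 100.6 in⁴, I_y ≈ 92.81 in⁴

Treat the section as a set of non-overlapping primitives; coordinates are from the bounding-box lower-left.
Outer rectangle: 7.6 × 8, A = 60.8 in², y = 4 in, Ī = 324.267 in⁴.
Inner void (subtracted): 6.9 × 7.3, A = 50.37 in², y = 4 in, Ī = 223.685 in⁴.
By symmetry the centroid is at mid-height, ȳ = 4 in.
All pieces are centred on the centroidal x-axis, so I = ΣĪ (holes subtracted) = 100.582 in⁴.
Repeating about the centroidal y-axis gives I_y = 92.8077 in⁴.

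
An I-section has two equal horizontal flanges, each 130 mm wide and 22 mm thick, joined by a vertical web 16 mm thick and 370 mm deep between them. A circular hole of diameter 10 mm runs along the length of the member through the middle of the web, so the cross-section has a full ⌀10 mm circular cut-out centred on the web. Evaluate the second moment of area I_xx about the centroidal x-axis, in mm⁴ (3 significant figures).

I_xx ≈ 2.88 × 10⁸ mm⁴

Split into non-overlapping primitives; take the origin at the lower-left of the bounding box.
Bottom flange: 130 × 22, A = 2 860 mm², y = 11 mm, Ī = 115 353 mm⁴.
Web: 16 × 370, A = 5 920 mm², y = 207 mm, Ī = 67 537 333 mm⁴.
Top flange: 130 × 22, A = 2 860 mm², y = 403 mm, Ī = 115 353 mm⁴.
Hole (subtracted): ⌀10, A = 78.54 mm², y = 207 mm, Ī = 490.87 mm⁴.
By symmetry the centroid is at mid-height, ȳ = 207 mm.
Transfer each piece to the centroidal x-axis using Ī + A·d² with d = y − 207:
  bottom flange: d = -196 mm → contributes +109 985 113 mm⁴
  web: d = 0 mm → contributes +67 537 333 mm⁴
  top flange: d = 196 mm → contributes +109 985 113 mm⁴
  hole: d = 0 mm → contributes −490.87 mm⁴
Total I = 287 507 069 mm⁴.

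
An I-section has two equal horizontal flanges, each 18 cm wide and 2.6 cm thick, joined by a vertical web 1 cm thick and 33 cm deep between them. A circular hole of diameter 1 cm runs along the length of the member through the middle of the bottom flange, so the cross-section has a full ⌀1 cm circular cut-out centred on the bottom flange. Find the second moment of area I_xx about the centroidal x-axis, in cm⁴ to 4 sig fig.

Break the section into simple shapes (no overlaps), measuring from the bottom-left corner of the bounding box.
Bottom flange: 18 × 2.6, A = 46.8 cm², y = 1.3 cm, Ī = 26.364 cm⁴.
Web: 1 × 33, A = 33 cm², y = 19.1 cm, Ī = 2994.75 cm⁴.
Top flange: 18 × 2.6, A = 46.8 cm², y = 36.9 cm, Ī = 26.364 cm⁴.
Hole (subtracted): ⌀1, A = 0.785398 cm², y = 1.3 cm, Ī = 0.0490874 cm⁴.
Centroid: ȳ = ΣA·y / ΣA = 19.2111 cm.
Transfer each piece to the centroidal x-axis using Ī + A·d² with d = y − 19.2111:
  bottom flange: d = -17.9111 cm → contributes +15040.2 cm⁴
  web: d = -0.111117 cm → contributes +2995.16 cm⁴
  top flange: d = 17.6889 cm → contributes +14669.9 cm⁴
  hole: d = -17.9111 cm → contributes −252.011 cm⁴
Total I = 32453.3 cm⁴.

I_xx ≈ 3.245 × 10⁴ cm⁴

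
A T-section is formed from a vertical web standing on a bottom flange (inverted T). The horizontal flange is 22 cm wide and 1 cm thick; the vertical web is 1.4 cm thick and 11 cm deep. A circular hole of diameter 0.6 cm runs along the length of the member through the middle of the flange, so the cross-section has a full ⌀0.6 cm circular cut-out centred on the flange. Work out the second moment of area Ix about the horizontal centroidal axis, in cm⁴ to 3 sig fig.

Split into non-overlapping primitives; take the origin at the lower-left of the bounding box.
Flange: 22 × 1, A = 22 cm², y = 0.5 cm, Ī = 1.8333 cm⁴.
Web: 1.4 × 11, A = 15.4 cm², y = 6.5 cm, Ī = 155.28 cm⁴.
Hole (subtracted): ⌀0.6, A = 0.28274 cm², y = 0.5 cm, Ī = 0.0063617 cm⁴.
Centroid: ȳ = ΣA·y / ΣA = 2.9894 cm.
Transfer each piece to the horizontal centroidal axis using Ī + A·d² with d = y − 2.9894:
  flange: d = -2.4894 cm → contributes +138.17 cm⁴
  web: d = 3.5106 cm → contributes +345.08 cm⁴
  hole: d = -2.4894 cm → contributes −1.7586 cm⁴
Total I = 481.49 cm⁴.

Ix ≈ 481 cm⁴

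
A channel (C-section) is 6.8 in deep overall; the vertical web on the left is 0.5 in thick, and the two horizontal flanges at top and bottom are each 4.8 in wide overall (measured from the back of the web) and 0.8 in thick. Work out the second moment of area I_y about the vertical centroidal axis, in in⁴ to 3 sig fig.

Treat the section as a set of non-overlapping primitives; coordinates are from the bounding-box lower-left.
Web: 0.5 × 6.8, A = 3.4 in², x = 0.25 in, Ī = 0.070833 in⁴.
Top flange (beyond web): 4.3 × 0.8, A = 3.44 in², x = 2.65 in, Ī = 5.3005 in⁴.
Bottom flange (beyond web): 4.3 × 0.8, A = 3.44 in², x = 2.65 in, Ī = 5.3005 in⁴.
Centroid: x̄ = ΣA·x / ΣA = 1.8562 in.
Transfer each piece to the vertical centroidal axis using Ī + A·d² with d = x − 1.8562:
  web: d = -1.6062 in → contributes +8.8427 in⁴
  top flange (beyond web): d = 0.79377 in → contributes +7.4679 in⁴
  bottom flange (beyond web): d = 0.79377 in → contributes +7.4679 in⁴
Total I = 23.779 in⁴.

I_y ≈ 23.8 in⁴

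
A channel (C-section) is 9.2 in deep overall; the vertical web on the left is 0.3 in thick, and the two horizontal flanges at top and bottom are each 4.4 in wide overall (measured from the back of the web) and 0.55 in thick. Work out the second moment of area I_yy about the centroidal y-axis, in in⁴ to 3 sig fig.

I_yy ≈ 14.6 in⁴

Break the section into simple shapes (no overlaps), measuring from the bottom-left corner of the bounding box.
Web: 0.3 × 9.2, A = 2.76 in², x = 0.15 in, Ī = 0.0207 in⁴.
Top flange (beyond web): 4.1 × 0.55, A = 2.255 in², x = 2.35 in, Ī = 3.1589 in⁴.
Bottom flange (beyond web): 4.1 × 0.55, A = 2.255 in², x = 2.35 in, Ī = 3.1589 in⁴.
Centroid: x̄ = ΣA·x / ΣA = 1.5148 in.
Transfer each piece to the centroidal y-axis using Ī + A·d² with d = x − 1.5148:
  web: d = -1.3648 in → contributes +5.1616 in⁴
  top flange (beyond web): d = 0.83521 in → contributes +4.7319 in⁴
  bottom flange (beyond web): d = 0.83521 in → contributes +4.7319 in⁴
Total I = 14.625 in⁴.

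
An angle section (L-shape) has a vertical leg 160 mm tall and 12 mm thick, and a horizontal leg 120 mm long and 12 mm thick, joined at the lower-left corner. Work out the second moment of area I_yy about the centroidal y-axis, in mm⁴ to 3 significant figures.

Decompose the section into non-overlapping parts with the origin at the bottom-left of its bounding rectangle.
Vertical leg: 12 × 160, A = 1 920 mm², x = 6 mm, Ī = 23 040 mm⁴.
Horizontal leg (remainder): 108 × 12, A = 1 296 mm², x = 66 mm, Ī = 1 259 712 mm⁴.
Centroid: x̄ = ΣA·x / ΣA = 30.179 mm.
Transfer each piece to the centroidal y-axis using Ī + A·d² with d = x − 30.179:
  vertical leg: d = -24.179 mm → contributes +1 145 528 mm⁴
  horizontal leg (remainder): d = 35.821 mm → contributes +2 922 657 mm⁴
Total I = 4 068 185 mm⁴.

I_yy ≈ 4.07 × 10⁶ mm⁴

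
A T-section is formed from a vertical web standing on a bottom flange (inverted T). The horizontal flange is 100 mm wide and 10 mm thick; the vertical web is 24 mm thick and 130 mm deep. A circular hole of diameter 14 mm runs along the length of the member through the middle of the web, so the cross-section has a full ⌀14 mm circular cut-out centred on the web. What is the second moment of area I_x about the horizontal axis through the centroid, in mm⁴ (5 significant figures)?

I_x ≈ 8.0650 × 10⁶ mm⁴

Split into non-overlapping primitives; take the origin at the lower-left of the bounding box.
Flange: 100 × 10, A = 1 000 mm², y = 5 mm, Ī = 8333.333 mm⁴.
Web: 24 × 130, A = 3 120 mm², y = 75 mm, Ī = 4 394 000 mm⁴.
Hole (subtracted): ⌀14, A = 153.938 mm², y = 75 mm, Ī = 1885.741 mm⁴.
Centroid: ȳ = ΣA·y / ΣA = 57.35025 mm.
Transfer each piece to the horizontal axis through the centroid using Ī + A·d² with d = y − 57.35025:
  flange: d = -52.35025 mm → contributes +2 748 882 mm⁴
  web: d = 17.64975 mm → contributes +5 365 923 mm⁴
  hole: d = 17.64975 mm → contributes −49839.54 mm⁴
Total I = 8 064 965 mm⁴.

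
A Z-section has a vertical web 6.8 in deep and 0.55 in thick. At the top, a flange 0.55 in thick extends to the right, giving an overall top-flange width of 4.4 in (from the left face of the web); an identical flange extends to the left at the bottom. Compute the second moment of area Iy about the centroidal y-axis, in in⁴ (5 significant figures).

Treat the section as a set of non-overlapping primitives; coordinates are from the bounding-box lower-left.
Web: 0.55 × 6.8, A = 3.74 in², x = 4.125 in, Ī = 0.09427917 in⁴.
Top flange (beyond web): 3.85 × 0.55, A = 2.1175 in², x = 6.325 in, Ī = 2.615554 in⁴.
Bottom flange (beyond web): 3.85 × 0.55, A = 2.1175 in², x = 1.925 in, Ī = 2.615554 in⁴.
Centroid: x̄ = ΣA·x / ΣA = 4.125 in.
Transfer each piece to the centroidal y-axis using Ī + A·d² with d = x − 4.125:
  web: d = 0 in → contributes +0.09427917 in⁴
  top flange (beyond web): d = 2.2 in → contributes +12.86425 in⁴
  bottom flange (beyond web): d = -2.2 in → contributes +12.86425 in⁴
Total I = 25.82279 in⁴.

Iy ≈ 25.823 in⁴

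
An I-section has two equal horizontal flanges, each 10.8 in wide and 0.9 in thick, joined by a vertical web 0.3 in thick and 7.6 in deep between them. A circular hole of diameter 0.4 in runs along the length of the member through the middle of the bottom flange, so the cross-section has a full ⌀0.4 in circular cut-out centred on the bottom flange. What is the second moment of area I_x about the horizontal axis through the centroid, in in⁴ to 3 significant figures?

Treat the section as a set of non-overlapping primitives; coordinates are from the bounding-box lower-left.
Bottom flange: 10.8 × 0.9, A = 9.72 in², y = 0.45 in, Ī = 0.6561 in⁴.
Web: 0.3 × 7.6, A = 2.28 in², y = 4.7 in, Ī = 10.974 in⁴.
Top flange: 10.8 × 0.9, A = 9.72 in², y = 8.95 in, Ī = 0.6561 in⁴.
Hole (subtracted): ⌀0.4, A = 0.12566 in², y = 0.45 in, Ī = 0.0012566 in⁴.
Centroid: ȳ = ΣA·y / ΣA = 4.7247 in.
Transfer each piece to the horizontal axis through the centroid using Ī + A·d² with d = y − 4.7247:
  bottom flange: d = -4.2747 in → contributes +178.27 in⁴
  web: d = -0.024732 in → contributes +10.976 in⁴
  top flange: d = 4.2253 in → contributes +174.19 in⁴
  hole: d = -4.2747 in → contributes −2.2976 in⁴
Total I = 361.14 in⁴.

I_x ≈ 361 in⁴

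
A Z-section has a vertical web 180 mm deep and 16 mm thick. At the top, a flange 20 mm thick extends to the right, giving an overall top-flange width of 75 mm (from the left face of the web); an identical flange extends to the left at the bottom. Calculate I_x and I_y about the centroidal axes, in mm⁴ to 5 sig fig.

I_x ≈ 2.2959 × 10⁷ mm⁴, I_y ≈ 4.0648 × 10⁶ mm⁴

Break the section into simple shapes (no overlaps), measuring from the bottom-left corner of the bounding box.
Web: 16 × 180, A = 2 880 mm², y = 90 mm, Ī = 7 776 000 mm⁴.
Top flange (beyond web): 59 × 20, A = 1 180 mm², y = 170 mm, Ī = 39333.33 mm⁴.
Bottom flange (beyond web): 59 × 20, A = 1 180 mm², y = 10 mm, Ī = 39333.33 mm⁴.
Centroid: ȳ = ΣA·y / ΣA = 90 mm.
Transfer each piece to the centroidal x-axis using Ī + A·d² with d = y − 90:
  web: d = 0 mm → contributes +7 776 000 mm⁴
  top flange (beyond web): d = 80 mm → contributes +7 591 333 mm⁴
  bottom flange (beyond web): d = -80 mm → contributes +7 591 333 mm⁴
Total I = 22 958 667 mm⁴.
For the y-axis: x̄ = 67 mm.
Repeating about the centroidal y-axis gives I_y = 4 064 787 mm⁴.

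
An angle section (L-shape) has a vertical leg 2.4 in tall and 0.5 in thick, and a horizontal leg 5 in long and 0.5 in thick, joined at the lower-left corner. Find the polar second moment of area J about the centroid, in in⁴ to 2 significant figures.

Treat the section as a set of non-overlapping primitives; coordinates are from the bounding-box lower-left.
Vertical leg: 0.5 × 2.4, A = 1.2 in², y = 1.2 in, Ī = 0.576 in⁴.
Horizontal leg (remainder): 4.5 × 0.5, A = 2.25 in², y = 0.25 in, Ī = 0.04688 in⁴.
Centroid: ȳ = ΣA·y / ΣA = 0.5804 in.
Transfer each piece to the centroidal x-axis using Ī + A·d² with d = y − 0.5804:
  vertical leg: d = 0.6196 in → contributes +1.037 in⁴
  horizontal leg (remainder): d = -0.3304 in → contributes +0.2925 in⁴
Total I = 1.329 in⁴.
For the y-axis: x̄ = 1.88 in.
Repeating about the centroidal y-axis gives I_y = 8.713 in⁴.
Polar second moment: J = I_x + I_y = 10.04 in⁴.

J ≈ 10 in⁴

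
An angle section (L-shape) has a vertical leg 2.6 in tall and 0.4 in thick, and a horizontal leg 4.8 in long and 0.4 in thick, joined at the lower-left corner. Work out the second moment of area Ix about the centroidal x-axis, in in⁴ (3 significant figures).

Ix ≈ 1.40 in⁴

Break the section into simple shapes (no overlaps), measuring from the bottom-left corner of the bounding box.
Vertical leg: 0.4 × 2.6, A = 1.04 in², y = 1.3 in, Ī = 0.58587 in⁴.
Horizontal leg (remainder): 4.4 × 0.4, A = 1.76 in², y = 0.2 in, Ī = 0.023467 in⁴.
Centroid: ȳ = ΣA·y / ΣA = 0.60857 in.
Transfer each piece to the centroidal x-axis using Ī + A·d² with d = y − 0.60857:
  vertical leg: d = 0.69143 in → contributes +1.0831 in⁴
  horizontal leg (remainder): d = -0.40857 in → contributes +0.31726 in⁴
Total I = 1.4003 in⁴.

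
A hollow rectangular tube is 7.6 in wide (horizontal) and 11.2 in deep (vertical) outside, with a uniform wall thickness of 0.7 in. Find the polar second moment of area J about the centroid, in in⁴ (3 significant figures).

J ≈ 619 in⁴

Split into non-overlapping primitives; take the origin at the lower-left of the bounding box.
Outer rectangle: 7.6 × 11.2, A = 85.12 in², y = 5.6 in, Ī = 889.79 in⁴.
Inner void (subtracted): 6.2 × 9.8, A = 60.76 in², y = 5.6 in, Ī = 486.28 in⁴.
By symmetry the centroid is at mid-height, ȳ = 5.6 in.
All pieces are centred on the centroidal x-axis, so I = ΣĪ (holes subtracted) = 403.51 in⁴.
Repeating about the centroidal y-axis gives I_y = 215.08 in⁴.
Polar second moment: J = I_x + I_y = 618.58 in⁴.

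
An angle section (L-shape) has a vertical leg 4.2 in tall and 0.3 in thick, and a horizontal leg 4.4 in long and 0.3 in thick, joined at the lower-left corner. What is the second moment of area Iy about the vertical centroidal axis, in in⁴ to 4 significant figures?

Split into non-overlapping primitives; take the origin at the lower-left of the bounding box.
Vertical leg: 0.3 × 4.2, A = 1.26 in², x = 0.15 in, Ī = 0.00945 in⁴.
Horizontal leg (remainder): 4.1 × 0.3, A = 1.23 in², x = 2.35 in, Ī = 1.72303 in⁴.
Centroid: x̄ = ΣA·x / ΣA = 1.23675 in.
Transfer each piece to the vertical centroidal axis using Ī + A·d² with d = x − 1.23675:
  vertical leg: d = -1.08675 in → contributes +1.49753 in⁴
  horizontal leg (remainder): d = 1.11325 in → contributes +3.2474 in⁴
Total I = 4.74494 in⁴.

Iy ≈ 4.745 in⁴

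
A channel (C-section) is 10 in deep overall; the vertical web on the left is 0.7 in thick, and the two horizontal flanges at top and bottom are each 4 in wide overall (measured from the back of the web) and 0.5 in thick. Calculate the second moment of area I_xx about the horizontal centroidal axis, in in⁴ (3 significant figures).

Treat the section as a set of non-overlapping primitives; coordinates are from the bounding-box lower-left.
Web: 0.7 × 10, A = 7 in², y = 5 in, Ī = 58.333 in⁴.
Top flange (beyond web): 3.3 × 0.5, A = 1.65 in², y = 9.75 in, Ī = 0.034375 in⁴.
Bottom flange (beyond web): 3.3 × 0.5, A = 1.65 in², y = 0.25 in, Ī = 0.034375 in⁴.
By symmetry the centroid is at mid-height, ȳ = 5 in.
Transfer each piece to the horizontal centroidal axis using Ī + A·d² with d = y − 5:
  web: d = 0 in → contributes +58.333 in⁴
  top flange (beyond web): d = 4.75 in → contributes +37.263 in⁴
  bottom flange (beyond web): d = -4.75 in → contributes +37.263 in⁴
Total I = 132.86 in⁴.

I_xx ≈ 133 in⁴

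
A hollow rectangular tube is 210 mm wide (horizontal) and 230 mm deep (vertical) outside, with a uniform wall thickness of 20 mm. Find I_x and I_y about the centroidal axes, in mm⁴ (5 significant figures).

Split into non-overlapping primitives; take the origin at the lower-left of the bounding box.
Outer rectangle: 210 × 230, A = 48 300 mm², y = 115 mm, Ī = 212 922 500 mm⁴.
Inner void (subtracted): 170 × 190, A = 32 300 mm², y = 115 mm, Ī = 97 169 167 mm⁴.
By symmetry the centroid is at mid-height, ȳ = 115 mm.
All pieces are centred on the centroidal x-axis, so I = ΣĪ (holes subtracted) = 115 753 333 mm⁴.
Repeating about the centroidal y-axis gives I_y = 99 713 333 mm⁴.

I_x ≈ 1.1575 × 10⁸ mm⁴, I_y ≈ 9.9713 × 10⁷ mm⁴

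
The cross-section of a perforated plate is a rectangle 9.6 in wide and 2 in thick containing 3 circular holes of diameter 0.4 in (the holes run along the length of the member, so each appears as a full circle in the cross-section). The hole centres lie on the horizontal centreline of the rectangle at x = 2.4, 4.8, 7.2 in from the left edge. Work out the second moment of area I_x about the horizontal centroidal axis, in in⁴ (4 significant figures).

Treat the section as a set of non-overlapping primitives; coordinates are from the bounding-box lower-left.
Plate: 9.6 × 2, A = 19.2 in², y = 1 in, Ī = 6.4 in⁴.
Hole 1 (subtracted): ⌀0.4, A = 0.125664 in², y = 1 in, Ī = 0.00125664 in⁴.
Hole 2 (subtracted): ⌀0.4, A = 0.125664 in², y = 1 in, Ī = 0.00125664 in⁴.
Hole 3 (subtracted): ⌀0.4, A = 0.125664 in², y = 1 in, Ī = 0.00125664 in⁴.
By symmetry the centroid is at mid-height, ȳ = 1 in.
All pieces are centred on the horizontal centroidal axis, so I = ΣĪ (holes subtracted) = 6.39623 in⁴.

I_x ≈ 6.396 in⁴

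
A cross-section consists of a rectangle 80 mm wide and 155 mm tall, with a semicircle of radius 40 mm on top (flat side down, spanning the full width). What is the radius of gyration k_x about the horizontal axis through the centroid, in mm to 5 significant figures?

Split into non-overlapping primitives; take the origin at the lower-left of the bounding box.
Rectangular body: 80 × 155, A = 12 400 mm², y = 77.5 mm, Ī = 24 825 833 mm⁴.
Semicircular cap: semicircle r = 40, A = 2513.274 mm², y = 171.9765 mm, Ī = 280977.8 mm⁴.
Centroid: ȳ = ΣA·y / ΣA = 93.42175 mm.
Transfer each piece to the horizontal axis through the centroid using Ī + A·d² with d = y − 93.42175:
  rectangular body: d = -15.92175 mm → contributes +27 969 259 mm⁴
  semicircular cap: d = 78.55478 mm → contributes +15 790 023 mm⁴
Total I = 43 759 283 mm⁴.
Radius of gyration: k = √(I/A) = √(43 759 283 / 14913.27) = 54.16872 mm.

k_x ≈ 54.169 mm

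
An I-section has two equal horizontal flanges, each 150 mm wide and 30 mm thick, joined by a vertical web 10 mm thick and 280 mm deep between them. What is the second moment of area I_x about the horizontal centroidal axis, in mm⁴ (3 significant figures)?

Break the section into simple shapes (no overlaps), measuring from the bottom-left corner of the bounding box.
Bottom flange: 150 × 30, A = 4 500 mm², y = 15 mm, Ī = 337 500 mm⁴.
Web: 10 × 280, A = 2 800 mm², y = 170 mm, Ī = 18 293 333 mm⁴.
Top flange: 150 × 30, A = 4 500 mm², y = 325 mm, Ī = 337 500 mm⁴.
By symmetry the centroid is at mid-height, ȳ = 170 mm.
Transfer each piece to the horizontal centroidal axis using Ī + A·d² with d = y − 170:
  bottom flange: d = -155 mm → contributes +108 450 000 mm⁴
  web: d = 0 mm → contributes +18 293 333 mm⁴
  top flange: d = 155 mm → contributes +108 450 000 mm⁴
Total I = 235 193 333 mm⁴.

I_x ≈ 2.35 × 10⁸ mm⁴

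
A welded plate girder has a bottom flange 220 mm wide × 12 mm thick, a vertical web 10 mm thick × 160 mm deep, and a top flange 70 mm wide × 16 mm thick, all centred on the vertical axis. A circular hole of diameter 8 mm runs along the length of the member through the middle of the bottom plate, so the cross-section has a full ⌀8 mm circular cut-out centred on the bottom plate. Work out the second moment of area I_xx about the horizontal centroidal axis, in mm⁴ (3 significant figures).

I_xx ≈ 2.84 × 10⁷ mm⁴

Treat the section as a set of non-overlapping primitives; coordinates are from the bounding-box lower-left.
Bottom plate: 220 × 12, A = 2 640 mm², y = 6 mm, Ī = 31 680 mm⁴.
Web plate: 10 × 160, A = 1 600 mm², y = 92 mm, Ī = 3 413 333 mm⁴.
Top plate: 70 × 16, A = 1 120 mm², y = 180 mm, Ī = 23 893 mm⁴.
Hole (subtracted): ⌀8, A = 50.265 mm², y = 6 mm, Ī = 201.06 mm⁴.
Centroid: ȳ = ΣA·y / ΣA = 68.617 mm.
Transfer each piece to the horizontal centroidal axis using Ī + A·d² with d = y − 68.617:
  bottom plate: d = -62.617 mm → contributes +10 382 848 mm⁴
  web plate: d = 23.383 mm → contributes +4 288 152 mm⁴
  top plate: d = 111.38 mm → contributes +13 918 790 mm⁴
  hole: d = -62.617 mm → contributes −197 287 mm⁴
Total I = 28 392 503 mm⁴.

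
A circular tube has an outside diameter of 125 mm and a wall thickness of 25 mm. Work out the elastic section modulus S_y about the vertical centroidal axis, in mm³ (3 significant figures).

Decompose the section into non-overlapping parts with the origin at the bottom-left of its bounding rectangle.
Outer circle: ⌀125, A = 12 272 mm², x = 62.5 mm, Ī = 11 984 225 mm⁴.
Bore (subtracted): ⌀75, A = 4417.9 mm², x = 62.5 mm, Ī = 1 553 156 mm⁴.
By symmetry the centroid is at mid-width, x̄ = 62.5 mm.
All pieces are centred on the vertical centroidal axis, so I = ΣĪ (holes subtracted) = 10 431 069 mm⁴.
Extreme fibre distance c = 62.5 mm; S = I/c = 166 897 mm³.

S_y ≈ 1.67 × 10⁵ mm³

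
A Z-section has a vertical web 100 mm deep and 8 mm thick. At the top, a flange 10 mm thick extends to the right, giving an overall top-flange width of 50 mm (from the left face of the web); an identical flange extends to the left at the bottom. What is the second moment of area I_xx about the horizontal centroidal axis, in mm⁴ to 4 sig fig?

Decompose the section into non-overlapping parts with the origin at the bottom-left of its bounding rectangle.
Web: 8 × 100, A = 800 mm², y = 50 mm, Ī = 666 667 mm⁴.
Top flange (beyond web): 42 × 10, A = 420 mm², y = 95 mm, Ī = 3 500 mm⁴.
Bottom flange (beyond web): 42 × 10, A = 420 mm², y = 5 mm, Ī = 3 500 mm⁴.
Centroid: ȳ = ΣA·y / ΣA = 50 mm.
Transfer each piece to the horizontal centroidal axis using Ī + A·d² with d = y − 50:
  web: d = 0 mm → contributes +666 667 mm⁴
  top flange (beyond web): d = 45 mm → contributes +854 000 mm⁴
  bottom flange (beyond web): d = -45 mm → contributes +854 000 mm⁴
Total I = 2 374 667 mm⁴.

I_xx ≈ 2.375 × 10⁶ mm⁴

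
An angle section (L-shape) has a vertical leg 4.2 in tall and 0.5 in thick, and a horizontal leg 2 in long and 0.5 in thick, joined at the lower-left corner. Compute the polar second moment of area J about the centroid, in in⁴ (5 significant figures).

Break the section into simple shapes (no overlaps), measuring from the bottom-left corner of the bounding box.
Vertical leg: 0.5 × 4.2, A = 2.1 in², y = 2.1 in, Ī = 3.087 in⁴.
Horizontal leg (remainder): 1.5 × 0.5, A = 0.75 in², y = 0.25 in, Ī = 0.015625 in⁴.
Centroid: ȳ = ΣA·y / ΣA = 1.613158 in.
Transfer each piece to the centroidal x-axis using Ī + A·d² with d = y − 1.613158:
  vertical leg: d = 0.4868421 in → contributes +3.584732 in⁴
  horizontal leg (remainder): d = -1.363158 in → contributes +1.409275 in⁴
Total I = 4.994007 in⁴.
For the y-axis: x̄ = 0.5131579 in.
Repeating about the centroidal y-axis gives I_y = 0.7370066 in⁴.
Polar second moment: J = I_x + I_y = 5.731013 in⁴.

J ≈ 5.7310 in⁴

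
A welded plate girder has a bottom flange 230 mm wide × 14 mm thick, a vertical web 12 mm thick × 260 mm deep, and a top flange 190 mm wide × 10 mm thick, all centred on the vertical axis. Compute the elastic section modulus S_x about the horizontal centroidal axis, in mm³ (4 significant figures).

S_x ≈ 6.685 × 10⁵ mm³

Decompose the section into non-overlapping parts with the origin at the bottom-left of its bounding rectangle.
Bottom plate: 230 × 14, A = 3 220 mm², y = 7 mm, Ī = 52593.3 mm⁴.
Web plate: 12 × 260, A = 3 120 mm², y = 144 mm, Ī = 17 576 000 mm⁴.
Top plate: 190 × 10, A = 1 900 mm², y = 279 mm, Ī = 15833.3 mm⁴.
Centroid: ȳ = ΣA·y / ΣA = 121.592 mm.
Transfer each piece to the horizontal centroidal axis using Ī + A·d² with d = y − 121.592:
  bottom plate: d = -114.592 mm → contributes +42 335 637 mm⁴
  web plate: d = 22.4078 mm → contributes +19 142 577 mm⁴
  top plate: d = 157.408 mm → contributes +47 092 523 mm⁴
Total I = 108 570 737 mm⁴.
Extreme fibre distance c = 162.408 mm; S = I/c = 668 507 mm³.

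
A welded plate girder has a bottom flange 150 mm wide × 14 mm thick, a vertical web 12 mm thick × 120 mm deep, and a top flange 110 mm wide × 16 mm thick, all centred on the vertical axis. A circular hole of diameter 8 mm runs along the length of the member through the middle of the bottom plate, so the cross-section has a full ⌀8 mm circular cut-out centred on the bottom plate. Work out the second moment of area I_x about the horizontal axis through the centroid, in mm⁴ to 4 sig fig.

Split into non-overlapping primitives; take the origin at the lower-left of the bounding box.
Bottom plate: 150 × 14, A = 2 100 mm², y = 7 mm, Ī = 34 300 mm⁴.
Web plate: 12 × 120, A = 1 440 mm², y = 74 mm, Ī = 1 728 000 mm⁴.
Top plate: 110 × 16, A = 1 760 mm², y = 142 mm, Ī = 37546.7 mm⁴.
Hole (subtracted): ⌀8, A = 50.2655 mm², y = 7 mm, Ī = 201.062 mm⁴.
Centroid: ȳ = ΣA·y / ΣA = 70.6375 mm.
Transfer each piece to the horizontal axis through the centroid using Ī + A·d² with d = y − 70.6375:
  bottom plate: d = -63.6375 mm → contributes +8 538 737 mm⁴
  web plate: d = 3.3625 mm → contributes +1 744 281 mm⁴
  top plate: d = 71.3625 mm → contributes +9 000 533 mm⁴
  hole: d = -63.6375 mm → contributes −203 763 mm⁴
Total I = 19 079 788 mm⁴.

I_x ≈ 1.908 × 10⁷ mm⁴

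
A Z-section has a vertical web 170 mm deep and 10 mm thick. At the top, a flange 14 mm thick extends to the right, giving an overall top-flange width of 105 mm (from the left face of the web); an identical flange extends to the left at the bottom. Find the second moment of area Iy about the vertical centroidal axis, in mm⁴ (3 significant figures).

Decompose the section into non-overlapping parts with the origin at the bottom-left of its bounding rectangle.
Web: 10 × 170, A = 1 700 mm², x = 100 mm, Ī = 14 167 mm⁴.
Top flange (beyond web): 95 × 14, A = 1 330 mm², x = 152.5 mm, Ī = 1 000 271 mm⁴.
Bottom flange (beyond web): 95 × 14, A = 1 330 mm², x = 47.5 mm, Ī = 1 000 271 mm⁴.
Centroid: x̄ = ΣA·x / ΣA = 100 mm.
Transfer each piece to the vertical centroidal axis using Ī + A·d² with d = x − 100:
  web: d = 0 mm → contributes +14 167 mm⁴
  top flange (beyond web): d = 52.5 mm → contributes +4 666 083 mm⁴
  bottom flange (beyond web): d = -52.5 mm → contributes +4 666 083 mm⁴
Total I = 9 346 333 mm⁴.

Iy ≈ 9.35 × 10⁶ mm⁴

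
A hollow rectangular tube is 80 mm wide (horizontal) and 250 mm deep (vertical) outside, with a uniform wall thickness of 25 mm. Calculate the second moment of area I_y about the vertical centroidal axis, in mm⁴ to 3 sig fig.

Break the section into simple shapes (no overlaps), measuring from the bottom-left corner of the bounding box.
Outer rectangle: 80 × 250, A = 20 000 mm², x = 40 mm, Ī = 10 666 667 mm⁴.
Inner void (subtracted): 30 × 200, A = 6 000 mm², x = 40 mm, Ī = 450 000 mm⁴.
By symmetry the centroid is at mid-width, x̄ = 40 mm.
All pieces are centred on the vertical centroidal axis, so I = ΣĪ (holes subtracted) = 10 216 667 mm⁴.

I_y ≈ 1.02 × 10⁷ mm⁴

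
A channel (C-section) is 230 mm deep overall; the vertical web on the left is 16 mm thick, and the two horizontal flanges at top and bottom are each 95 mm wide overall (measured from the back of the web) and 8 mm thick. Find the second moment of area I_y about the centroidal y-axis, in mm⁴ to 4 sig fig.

I_y ≈ 2.859 × 10⁶ mm⁴

Decompose the section into non-overlapping parts with the origin at the bottom-left of its bounding rectangle.
Web: 16 × 230, A = 3 680 mm², x = 8 mm, Ī = 78506.7 mm⁴.
Top flange (beyond web): 79 × 8, A = 632 mm², x = 55.5 mm, Ī = 328 693 mm⁴.
Bottom flange (beyond web): 79 × 8, A = 632 mm², x = 55.5 mm, Ī = 328 693 mm⁴.
Centroid: x̄ = ΣA·x / ΣA = 20.144 mm.
Transfer each piece to the centroidal y-axis using Ī + A·d² with d = x − 20.144:
  web: d = -12.144 mm → contributes +621 222 mm⁴
  top flange (beyond web): d = 35.356 mm → contributes +1 118 722 mm⁴
  bottom flange (beyond web): d = 35.356 mm → contributes +1 118 722 mm⁴
Total I = 2 858 665 mm⁴.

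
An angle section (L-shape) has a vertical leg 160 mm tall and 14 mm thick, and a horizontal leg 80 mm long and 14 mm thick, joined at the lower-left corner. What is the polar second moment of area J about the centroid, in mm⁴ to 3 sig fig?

J ≈ 9.70 × 10⁶ mm⁴

Decompose the section into non-overlapping parts with the origin at the bottom-left of its bounding rectangle.
Vertical leg: 14 × 160, A = 2 240 mm², y = 80 mm, Ī = 4 778 667 mm⁴.
Horizontal leg (remainder): 66 × 14, A = 924 mm², y = 7 mm, Ī = 15 092 mm⁴.
Centroid: ȳ = ΣA·y / ΣA = 58.681 mm.
Transfer each piece to the centroidal x-axis using Ī + A·d² with d = y − 58.681:
  vertical leg: d = 21.319 mm → contributes +5 796 706 mm⁴
  horizontal leg (remainder): d = -51.681 mm → contributes +2 483 067 mm⁴
Total I = 8 279 774 mm⁴.
For the y-axis: x̄ = 18.681 mm.
Repeating about the centroidal y-axis gives I_y = 1 418 654 mm⁴.
Polar second moment: J = I_x + I_y = 9 698 427 mm⁴.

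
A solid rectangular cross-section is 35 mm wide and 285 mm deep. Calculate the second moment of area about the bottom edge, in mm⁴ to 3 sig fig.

The section: 35 × 285, A = 9 975 mm², y = 142.5 mm, Ī = 67 518 281 mm⁴.
Transfer it to the bottom edge using Ī + A·d² with d = y − 0:
  the section: d = 142.5 mm → contributes +270 073 125 mm⁴
Total I = 270 073 125 mm⁴.

I_base ≈ 2.70 × 10⁸ mm⁴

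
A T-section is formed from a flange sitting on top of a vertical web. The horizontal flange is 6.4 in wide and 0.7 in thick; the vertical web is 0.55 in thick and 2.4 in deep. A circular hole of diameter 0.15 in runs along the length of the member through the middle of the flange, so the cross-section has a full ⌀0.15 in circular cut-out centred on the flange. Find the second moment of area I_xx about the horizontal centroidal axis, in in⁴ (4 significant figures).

I_xx ≈ 3.264 in⁴

Split into non-overlapping primitives; take the origin at the lower-left of the bounding box.
Flange: 6.4 × 0.7, A = 4.48 in², y = 2.75 in, Ī = 0.182933 in⁴.
Web: 0.55 × 2.4, A = 1.32 in², y = 1.2 in, Ī = 0.6336 in⁴.
Hole (subtracted): ⌀0.15, A = 0.0176715 in², y = 2.75 in, Ī = 0.0000248505 in⁴.
Centroid: ȳ = ΣA·y / ΣA = 2.39616 in.
Transfer each piece to the horizontal centroidal axis using Ī + A·d² with d = y − 2.39616:
  flange: d = 0.353837 in → contributes +0.743831 in⁴
  web: d = -1.19616 in → contributes +2.52226 in⁴
  hole: d = 0.353837 in → contributes −0.00223732 in⁴
Total I = 3.26386 in⁴.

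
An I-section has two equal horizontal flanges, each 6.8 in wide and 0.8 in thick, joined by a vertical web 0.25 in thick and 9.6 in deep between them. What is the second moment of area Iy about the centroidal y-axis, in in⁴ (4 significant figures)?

Break the section into simple shapes (no overlaps), measuring from the bottom-left corner of the bounding box.
Bottom flange: 6.8 × 0.8, A = 5.44 in², x = 3.4 in, Ī = 20.9621 in⁴.
Web: 0.25 × 9.6, A = 2.4 in², x = 3.4 in, Ī = 0.0125 in⁴.
Top flange: 6.8 × 0.8, A = 5.44 in², x = 3.4 in, Ī = 20.9621 in⁴.
By symmetry the centroid is at mid-width, x̄ = 3.4 in.
All pieces are centred on the centroidal y-axis, so I = ΣĪ = 41.9368 in⁴.

Iy ≈ 41.94 in⁴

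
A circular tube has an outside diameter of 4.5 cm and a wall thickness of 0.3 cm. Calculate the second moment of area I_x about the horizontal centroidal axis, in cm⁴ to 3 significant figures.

Treat the section as a set of non-overlapping primitives; coordinates are from the bounding-box lower-left.
Outer circle: ⌀4.5, A = 15.904 cm², y = 2.25 cm, Ī = 20.129 cm⁴.
Bore (subtracted): ⌀3.9, A = 11.946 cm², y = 2.25 cm, Ī = 11.356 cm⁴.
By symmetry the centroid is at mid-height, ȳ = 2.25 cm.
All pieces are centred on the horizontal centroidal axis, so I = ΣĪ (holes subtracted) = 8.7728 cm⁴.

I_x ≈ 8.77 cm⁴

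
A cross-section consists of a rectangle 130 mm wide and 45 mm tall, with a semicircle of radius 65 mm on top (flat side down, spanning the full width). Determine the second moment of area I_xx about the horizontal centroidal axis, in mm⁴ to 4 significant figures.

Decompose the section into non-overlapping parts with the origin at the bottom-left of its bounding rectangle.
Rectangular body: 130 × 45, A = 5 850 mm², y = 22.5 mm, Ī = 987 188 mm⁴.
Semicircular cap: semicircle r = 65, A = 6636.61 mm², y = 72.5869 mm, Ī = 1 959 230 mm⁴.
Centroid: ȳ = ΣA·y / ΣA = 49.1211 mm.
Transfer each piece to the horizontal centroidal axis using Ī + A·d² with d = y − 49.1211:
  rectangular body: d = -26.6211 mm → contributes +5 132 977 mm⁴
  semicircular cap: d = 23.4658 mm → contributes +5 613 634 mm⁴
Total I = 10 746 610 mm⁴.

I_xx ≈ 1.075 × 10⁷ mm⁴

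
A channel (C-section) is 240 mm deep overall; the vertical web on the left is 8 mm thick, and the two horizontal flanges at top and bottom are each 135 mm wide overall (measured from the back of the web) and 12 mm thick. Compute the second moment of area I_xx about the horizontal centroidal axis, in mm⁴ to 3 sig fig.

I_xx ≈ 4.89 × 10⁷ mm⁴

Treat the section as a set of non-overlapping primitives; coordinates are from the bounding-box lower-left.
Web: 8 × 240, A = 1 920 mm², y = 120 mm, Ī = 9 216 000 mm⁴.
Top flange (beyond web): 127 × 12, A = 1 524 mm², y = 234 mm, Ī = 18 288 mm⁴.
Bottom flange (beyond web): 127 × 12, A = 1 524 mm², y = 6 mm, Ī = 18 288 mm⁴.
By symmetry the centroid is at mid-height, ȳ = 120 mm.
Transfer each piece to the horizontal centroidal axis using Ī + A·d² with d = y − 120:
  web: d = 0 mm → contributes +9 216 000 mm⁴
  top flange (beyond web): d = 114 mm → contributes +19 824 192 mm⁴
  bottom flange (beyond web): d = -114 mm → contributes +19 824 192 mm⁴
Total I = 48 864 384 mm⁴.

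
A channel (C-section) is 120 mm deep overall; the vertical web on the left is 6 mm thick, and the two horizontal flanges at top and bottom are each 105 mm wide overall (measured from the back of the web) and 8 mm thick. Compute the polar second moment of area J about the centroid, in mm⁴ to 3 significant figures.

J ≈ 8.50 × 10⁶ mm⁴

Treat the section as a set of non-overlapping primitives; coordinates are from the bounding-box lower-left.
Web: 6 × 120, A = 720 mm², y = 60 mm, Ī = 864 000 mm⁴.
Top flange (beyond web): 99 × 8, A = 792 mm², y = 116 mm, Ī = 4 224 mm⁴.
Bottom flange (beyond web): 99 × 8, A = 792 mm², y = 4 mm, Ī = 4 224 mm⁴.
By symmetry the centroid is at mid-height, ȳ = 60 mm.
Transfer each piece to the centroidal x-axis using Ī + A·d² with d = y − 60:
  web: d = 0 mm → contributes +864 000 mm⁴
  top flange (beyond web): d = 56 mm → contributes +2 487 936 mm⁴
  bottom flange (beyond web): d = -56 mm → contributes +2 487 936 mm⁴
Total I = 5 839 872 mm⁴.
For the y-axis: x̄ = 39.094 mm.
Repeating about the centroidal y-axis gives I_y = 2 660 236 mm⁴.
Polar second moment: J = I_x + I_y = 8 500 108 mm⁴.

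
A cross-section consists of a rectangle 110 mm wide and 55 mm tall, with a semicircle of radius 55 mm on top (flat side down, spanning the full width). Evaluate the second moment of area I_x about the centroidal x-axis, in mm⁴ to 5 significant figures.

I_x ≈ 9.4091 × 10⁶ mm⁴

Decompose the section into non-overlapping parts with the origin at the bottom-left of its bounding rectangle.
Rectangular body: 110 × 55, A = 6 050 mm², y = 27.5 mm, Ī = 1 525 104 mm⁴.
Semicircular cap: semicircle r = 55, A = 4751.659 mm², y = 78.34272 mm, Ī = 1 004 345 mm⁴.
Centroid: ȳ = ΣA·y / ΣA = 49.86576 mm.
Transfer each piece to the centroidal x-axis using Ī + A·d² with d = y − 49.86576:
  rectangular body: d = -22.36576 mm → contributes +4 551 478 mm⁴
  semicircular cap: d = 28.47697 mm → contributes +4 857 644 mm⁴
Total I = 9 409 122 mm⁴.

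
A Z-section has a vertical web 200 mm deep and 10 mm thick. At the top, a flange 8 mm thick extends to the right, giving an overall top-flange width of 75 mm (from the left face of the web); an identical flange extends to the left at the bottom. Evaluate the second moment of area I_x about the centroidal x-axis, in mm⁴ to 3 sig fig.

I_x ≈ 1.63 × 10⁷ mm⁴

Break the section into simple shapes (no overlaps), measuring from the bottom-left corner of the bounding box.
Web: 10 × 200, A = 2 000 mm², y = 100 mm, Ī = 6 666 667 mm⁴.
Top flange (beyond web): 65 × 8, A = 520 mm², y = 196 mm, Ī = 2773.3 mm⁴.
Bottom flange (beyond web): 65 × 8, A = 520 mm², y = 4 mm, Ī = 2773.3 mm⁴.
Centroid: ȳ = ΣA·y / ΣA = 100 mm.
Transfer each piece to the centroidal x-axis using Ī + A·d² with d = y − 100:
  web: d = 0 mm → contributes +6 666 667 mm⁴
  top flange (beyond web): d = 96 mm → contributes +4 795 093 mm⁴
  bottom flange (beyond web): d = -96 mm → contributes +4 795 093 mm⁴
Total I = 16 256 853 mm⁴.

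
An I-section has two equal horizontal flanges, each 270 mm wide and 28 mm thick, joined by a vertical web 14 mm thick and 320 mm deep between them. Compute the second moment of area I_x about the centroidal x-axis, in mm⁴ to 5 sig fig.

I_x ≈ 4.9699 × 10⁸ mm⁴

Decompose the section into non-overlapping parts with the origin at the bottom-left of its bounding rectangle.
Bottom flange: 270 × 28, A = 7 560 mm², y = 14 mm, Ī = 493 920 mm⁴.
Web: 14 × 320, A = 4 480 mm², y = 188 mm, Ī = 38 229 333 mm⁴.
Top flange: 270 × 28, A = 7 560 mm², y = 362 mm, Ī = 493 920 mm⁴.
By symmetry the centroid is at mid-height, ȳ = 188 mm.
Transfer each piece to the centroidal x-axis using Ī + A·d² with d = y − 188:
  bottom flange: d = -174 mm → contributes +229 380 480 mm⁴
  web: d = 0 mm → contributes +38 229 333 mm⁴
  top flange: d = 174 mm → contributes +229 380 480 mm⁴
Total I = 496 990 293 mm⁴.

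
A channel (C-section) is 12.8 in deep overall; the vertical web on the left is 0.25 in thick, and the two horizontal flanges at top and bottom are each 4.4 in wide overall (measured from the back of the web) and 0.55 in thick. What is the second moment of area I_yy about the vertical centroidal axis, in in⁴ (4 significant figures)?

I_yy ≈ 15.67 in⁴

Decompose the section into non-overlapping parts with the origin at the bottom-left of its bounding rectangle.
Web: 0.25 × 12.8, A = 3.2 in², x = 0.125 in, Ī = 0.0166667 in⁴.
Top flange (beyond web): 4.15 × 0.55, A = 2.2825 in², x = 2.325 in, Ī = 3.27586 in⁴.
Bottom flange (beyond web): 4.15 × 0.55, A = 2.2825 in², x = 2.325 in, Ī = 3.27586 in⁴.
Centroid: x̄ = ΣA·x / ΣA = 1.41837 in.
Transfer each piece to the vertical centroidal axis using Ī + A·d² with d = x − 1.41837:
  web: d = -1.29337 in → contributes +5.36963 in⁴
  top flange (beyond web): d = 0.906632 in → contributes +5.15204 in⁴
  bottom flange (beyond web): d = 0.906632 in → contributes +5.15204 in⁴
Total I = 15.6737 in⁴.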